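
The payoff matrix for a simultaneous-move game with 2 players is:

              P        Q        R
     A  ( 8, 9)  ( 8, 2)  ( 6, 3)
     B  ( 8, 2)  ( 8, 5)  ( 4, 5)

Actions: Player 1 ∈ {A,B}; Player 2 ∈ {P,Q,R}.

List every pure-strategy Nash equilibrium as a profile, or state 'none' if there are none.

(A,P): NE
(A,Q): not NE [P2→P gives 9>2]
(A,R): not NE [P2→P gives 9>3]
(B,P): not NE [P2→R gives 5>2]
(B,Q): NE
(B,R): not NE [P1→A gives 6>4]

Nash profiles: (A,P), (B,Q)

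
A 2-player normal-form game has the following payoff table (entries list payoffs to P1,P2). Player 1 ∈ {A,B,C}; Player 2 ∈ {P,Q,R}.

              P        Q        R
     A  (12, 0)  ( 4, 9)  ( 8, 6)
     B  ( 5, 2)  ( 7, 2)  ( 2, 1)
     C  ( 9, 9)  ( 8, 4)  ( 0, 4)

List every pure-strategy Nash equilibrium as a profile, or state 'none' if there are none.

PSNE: ∅

(A,P): not NE [P2→Q gives 9>0]
(A,Q): not NE [P1→C gives 8>4]
(A,R): not NE [P2→Q gives 9>6]
(B,P): not NE [P1→A gives 12>5]
(B,Q): not NE [P1→C gives 8>7]
(B,R): not NE [P1→A gives 8>2; P2→Q gives 2>1]
(C,P): not NE [P1→A gives 12>9]
(C,Q): not NE [P2→P gives 9>4]
(C,R): not NE [P1→A gives 8>0; P2→P gives 9>4]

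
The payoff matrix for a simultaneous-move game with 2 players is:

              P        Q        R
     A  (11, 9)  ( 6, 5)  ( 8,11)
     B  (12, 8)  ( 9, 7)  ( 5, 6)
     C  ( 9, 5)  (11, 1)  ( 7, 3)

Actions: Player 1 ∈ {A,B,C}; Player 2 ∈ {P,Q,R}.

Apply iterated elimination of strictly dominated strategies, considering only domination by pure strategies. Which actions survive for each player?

IESDS → P1:{A,B} P2:{P,R}

P2 drop Q (P beats it: A:9>5 B:8>7 C:5>1)
P1 drop C (A beats it: P:11>9 R:8>7)
P1→{A,B} P2→{P,R}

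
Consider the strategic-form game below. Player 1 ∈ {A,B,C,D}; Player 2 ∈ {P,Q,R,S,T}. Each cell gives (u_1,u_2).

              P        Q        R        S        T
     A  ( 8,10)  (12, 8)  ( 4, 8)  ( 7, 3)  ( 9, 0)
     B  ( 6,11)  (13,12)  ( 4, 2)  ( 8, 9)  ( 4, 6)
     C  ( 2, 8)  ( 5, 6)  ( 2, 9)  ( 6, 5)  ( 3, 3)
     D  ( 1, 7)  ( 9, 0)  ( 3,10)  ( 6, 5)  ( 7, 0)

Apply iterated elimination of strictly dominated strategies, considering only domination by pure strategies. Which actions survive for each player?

IESDS → P1:{A,B} P2:{P,Q}

P1 drop C (A beats it: P:8>2 Q:12>5 R:4>2 S:7>6 T:9>3)
P1 drop D (A beats it: P:8>1 Q:12>9 R:4>3 S:7>6 T:9>7)
P2 drop R (P beats it: A:10>8 B:11>2)
P2 drop S (P beats it: A:10>3 B:11>9)
P2 drop T (P beats it: A:10>0 B:11>6)
P1→{A,B} P2→{P,Q}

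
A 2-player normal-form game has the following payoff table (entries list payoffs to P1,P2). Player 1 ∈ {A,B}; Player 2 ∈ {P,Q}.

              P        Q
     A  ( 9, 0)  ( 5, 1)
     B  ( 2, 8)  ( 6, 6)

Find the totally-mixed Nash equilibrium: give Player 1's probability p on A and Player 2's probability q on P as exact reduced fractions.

P1 indiff ⇒ q·9+(1-q)·5 = q·2+(1-q)·6 ⇒ q(7) = (1-q)(1) ⇒ q = 1/8
P2 indiff ⇒ p·0+(1-p)·8 = p·1+(1-p)·6 ⇒ p(-1) = (1-p)(-2) ⇒ p = 2/3

p=2/3, q=1/8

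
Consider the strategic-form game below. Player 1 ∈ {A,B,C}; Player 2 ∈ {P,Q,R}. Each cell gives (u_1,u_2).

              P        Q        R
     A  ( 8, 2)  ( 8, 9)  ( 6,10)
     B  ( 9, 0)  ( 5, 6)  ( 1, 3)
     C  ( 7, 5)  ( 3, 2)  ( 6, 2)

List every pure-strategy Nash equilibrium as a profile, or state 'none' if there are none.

(A,P): not NE [P1→B gives 9>8; P2→R gives 10>2]
(A,Q): not NE [P2→R gives 10>9]
(A,R): NE
(B,P): not NE [P2→Q gives 6>0]
(B,Q): not NE [P1→A gives 8>5]
(B,R): not NE [P1→C gives 6>1; P2→Q gives 6>3]
(C,P): not NE [P1→B gives 9>7]
(C,Q): not NE [P1→A gives 8>3; P2→P gives 5>2]
(C,R): not NE [P2→P gives 5>2]

Nash profiles: (A,R)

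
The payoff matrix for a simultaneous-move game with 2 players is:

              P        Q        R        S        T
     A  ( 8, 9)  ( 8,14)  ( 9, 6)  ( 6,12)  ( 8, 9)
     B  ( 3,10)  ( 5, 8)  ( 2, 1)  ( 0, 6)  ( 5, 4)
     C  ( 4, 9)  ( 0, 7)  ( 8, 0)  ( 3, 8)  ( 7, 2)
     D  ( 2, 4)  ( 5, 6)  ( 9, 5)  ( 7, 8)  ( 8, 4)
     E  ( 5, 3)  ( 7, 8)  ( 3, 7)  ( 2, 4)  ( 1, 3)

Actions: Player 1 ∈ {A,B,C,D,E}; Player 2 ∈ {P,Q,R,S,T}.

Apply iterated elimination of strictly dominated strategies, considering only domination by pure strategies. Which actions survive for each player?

P1 drop B (A beats it: P:8>3 Q:8>5 R:9>2 S:6>0 T:8>5)
P1 drop C (A beats it: P:8>4 Q:8>0 R:9>8 S:6>3 T:8>7)
P1 drop E (A beats it: P:8>5 Q:8>7 R:9>3 S:6>2 T:8>1)
P2 drop P (Q beats it: A:14>9 D:6>4)
P2 drop R (Q beats it: A:14>6 D:6>5)
P2 drop T (Q beats it: A:14>9 D:6>4)
P1→{A,D} P2→{Q,S}

IESDS → P1:{A,D} P2:{Q,S}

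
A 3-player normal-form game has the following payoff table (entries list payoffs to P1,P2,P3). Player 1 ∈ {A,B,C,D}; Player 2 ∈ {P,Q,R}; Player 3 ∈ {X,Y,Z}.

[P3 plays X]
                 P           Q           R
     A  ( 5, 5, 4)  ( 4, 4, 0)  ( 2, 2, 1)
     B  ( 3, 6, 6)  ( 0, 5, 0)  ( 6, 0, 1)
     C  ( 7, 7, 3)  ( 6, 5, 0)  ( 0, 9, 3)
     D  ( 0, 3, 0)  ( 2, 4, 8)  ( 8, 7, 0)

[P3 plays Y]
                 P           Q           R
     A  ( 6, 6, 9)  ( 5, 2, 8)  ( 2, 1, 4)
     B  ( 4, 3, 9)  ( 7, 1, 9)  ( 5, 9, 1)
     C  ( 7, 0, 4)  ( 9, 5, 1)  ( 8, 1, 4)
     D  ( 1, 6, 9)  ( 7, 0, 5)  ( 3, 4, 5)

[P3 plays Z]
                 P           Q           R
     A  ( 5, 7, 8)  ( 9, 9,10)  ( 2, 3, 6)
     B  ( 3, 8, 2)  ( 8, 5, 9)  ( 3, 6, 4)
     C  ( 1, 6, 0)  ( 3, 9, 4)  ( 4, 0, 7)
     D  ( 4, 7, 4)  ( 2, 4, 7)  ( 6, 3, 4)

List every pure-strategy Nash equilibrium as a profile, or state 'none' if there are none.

(A,P,X): not NE [P1→C gives 7>5; P3→Y gives 9>4]
(A,P,Y): not NE [P1→C gives 7>6]
(A,P,Z): not NE [P2→Q gives 9>7; P3→Y gives 9>8]
(A,Q,X): not NE [P1→C gives 6>4; P2→P gives 5>4; P3→Z gives 10>0]
(A,Q,Y): not NE [P1→C gives 9>5; P2→P gives 6>2; P3→Z gives 10>8]
(A,Q,Z): NE
(A,R,X): not NE [P1→D gives 8>2; P2→P gives 5>2; P3→Z gives 6>1]
(A,R,Y): not NE [P1→C gives 8>2; P2→P gives 6>1; P3→Z gives 6>4]
(A,R,Z): not NE [P1→D gives 6>2; P2→Q gives 9>3]
(B,P,X): not NE [P1→C gives 7>3; P3→Y gives 9>6]
(B,P,Y): not NE [P1→C gives 7>4; P2→R gives 9>3]
(B,P,Z): not NE [P1→A gives 5>3; P3→Y gives 9>2]
(B,Q,X): not NE [P1→C gives 6>0; P2→P gives 6>5; P3→Z gives 9>0]
(B,Q,Y): not NE [P1→C gives 9>7; P2→R gives 9>1]
(B,Q,Z): not NE [P1→A gives 9>8; P2→P gives 8>5]
(B,R,X): not NE [P1→D gives 8>6; P2→P gives 6>0; P3→Z gives 4>1]
(B,R,Y): not NE [P1→C gives 8>5; P3→Z gives 4>1]
(B,R,Z): not NE [P1→D gives 6>3; P2→P gives 8>6]
(C,P,X): not NE [P2→R gives 9>7; P3→Y gives 4>3]
(C,P,Y): not NE [P2→Q gives 5>0]
(C,P,Z): not NE [P1→A gives 5>1; P2→Q gives 9>6; P3→Y gives 4>0]
(C,Q,X): not NE [P2→R gives 9>5; P3→Z gives 4>0]
(C,Q,Y): not NE [P3→Z gives 4>1]
(C,Q,Z): not NE [P1→A gives 9>3]
(C,R,X): not NE [P1→D gives 8>0; P3→Z gives 7>3]
(C,R,Y): not NE [P2→Q gives 5>1; P3→Z gives 7>4]
(C,R,Z): not NE [P1→D gives 6>4; P2→Q gives 9>0]
(D,P,X): not NE [P1→C gives 7>0; P2→R gives 7>3; P3→Y gives 9>0]
(D,P,Y): not NE [P1→C gives 7>1]
(D,P,Z): not NE [P1→A gives 5>4; P3→Y gives 9>4]
(D,Q,X): not NE [P1→C gives 6>2; P2→R gives 7>4]
(D,Q,Y): not NE [P1→C gives 9>7; P2→P gives 6>0; P3→X gives 8>5]
(D,Q,Z): not NE [P1→A gives 9>2; P2→P gives 7>4; P3→X gives 8>7]
(D,R,X): not NE [P3→Y gives 5>0]
(D,R,Y): not NE [P1→C gives 8>3; P2→P gives 6>4]
(D,R,Z): not NE [P2→P gives 7>3; P3→Y gives 5>4]

NE set: (A,Q,Z)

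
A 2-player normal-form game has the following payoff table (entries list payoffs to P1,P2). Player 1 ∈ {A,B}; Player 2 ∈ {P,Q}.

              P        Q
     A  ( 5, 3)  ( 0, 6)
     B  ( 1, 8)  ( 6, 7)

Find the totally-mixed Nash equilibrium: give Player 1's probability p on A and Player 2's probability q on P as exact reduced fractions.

P1 indiff ⇒ q·5+(1-q)·0 = q·1+(1-q)·6 ⇒ q(4) = (1-q)(6) ⇒ q = 3/5
P2 indiff ⇒ p·3+(1-p)·8 = p·6+(1-p)·7 ⇒ p(-3) = (1-p)(-1) ⇒ p = 1/4

p=1/4, q=3/5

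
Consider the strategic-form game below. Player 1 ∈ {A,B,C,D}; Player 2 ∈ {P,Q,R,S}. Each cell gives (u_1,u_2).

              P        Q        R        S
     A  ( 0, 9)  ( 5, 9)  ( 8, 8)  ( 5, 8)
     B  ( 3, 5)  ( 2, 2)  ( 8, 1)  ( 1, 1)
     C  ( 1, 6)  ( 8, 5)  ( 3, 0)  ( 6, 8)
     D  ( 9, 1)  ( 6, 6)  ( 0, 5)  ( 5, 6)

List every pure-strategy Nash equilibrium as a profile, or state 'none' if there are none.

Nash profiles: (C,S)

(A,P): not NE [P1→D gives 9>0]
(A,Q): not NE [P1→C gives 8>5]
(A,R): not NE [P2→Q gives 9>8]
(A,S): not NE [P1→C gives 6>5; P2→Q gives 9>8]
(B,P): not NE [P1→D gives 9>3]
(B,Q): not NE [P1→C gives 8>2; P2→P gives 5>2]
(B,R): not NE [P2→P gives 5>1]
(B,S): not NE [P1→C gives 6>1; P2→P gives 5>1]
(C,P): not NE [P1→D gives 9>1; P2→S gives 8>6]
(C,Q): not NE [P2→S gives 8>5]
(C,R): not NE [P1→B gives 8>3; P2→S gives 8>0]
(C,S): NE
(D,P): not NE [P2→S gives 6>1]
(D,Q): not NE [P1→C gives 8>6]
(D,R): not NE [P1→B gives 8>0; P2→S gives 6>5]
(D,S): not NE [P1→C gives 6>5]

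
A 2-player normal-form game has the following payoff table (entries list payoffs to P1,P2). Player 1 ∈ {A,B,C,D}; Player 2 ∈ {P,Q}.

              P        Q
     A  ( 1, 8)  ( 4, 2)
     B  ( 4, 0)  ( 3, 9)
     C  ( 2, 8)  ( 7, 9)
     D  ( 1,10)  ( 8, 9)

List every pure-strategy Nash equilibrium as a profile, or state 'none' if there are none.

Equilibria: none

(A,P): not NE [P1→B gives 4>1]
(A,Q): not NE [P1→D gives 8>4; P2→P gives 8>2]
(B,P): not NE [P2→Q gives 9>0]
(B,Q): not NE [P1→D gives 8>3]
(C,P): not NE [P1→B gives 4>2; P2→Q gives 9>8]
(C,Q): not NE [P1→D gives 8>7]
(D,P): not NE [P1→B gives 4>1]
(D,Q): not NE [P2→P gives 10>9]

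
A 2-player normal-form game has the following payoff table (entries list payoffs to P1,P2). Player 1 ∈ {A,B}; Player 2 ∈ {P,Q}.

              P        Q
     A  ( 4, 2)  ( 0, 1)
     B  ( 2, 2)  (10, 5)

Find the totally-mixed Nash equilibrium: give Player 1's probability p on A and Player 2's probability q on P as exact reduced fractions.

P1 mixes 3/4 on A; P2 mixes 5/6 on P

P1 indiff ⇒ q·4+(1-q)·0 = q·2+(1-q)·10 ⇒ q(2) = (1-q)(10) ⇒ q = 5/6
P2 indiff ⇒ p·2+(1-p)·2 = p·1+(1-p)·5 ⇒ p(1) = (1-p)(3) ⇒ p = 3/4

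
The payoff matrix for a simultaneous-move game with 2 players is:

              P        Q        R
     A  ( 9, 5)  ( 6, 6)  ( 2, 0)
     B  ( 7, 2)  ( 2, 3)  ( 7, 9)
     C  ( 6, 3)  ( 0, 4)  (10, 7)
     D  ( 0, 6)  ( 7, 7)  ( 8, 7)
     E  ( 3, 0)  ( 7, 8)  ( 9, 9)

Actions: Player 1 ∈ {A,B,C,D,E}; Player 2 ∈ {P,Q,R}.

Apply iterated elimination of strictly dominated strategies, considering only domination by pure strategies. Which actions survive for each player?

Survivors P1:{C,D,E} P2:{Q,R}

P2 drop P (Q beats it: A:6>5 B:3>2 C:4>3 D:7>6 E:8>0)
P1 drop A (D beats it: Q:7>6 R:8>2)
P1 drop B (D beats it: Q:7>2 R:8>7)
P1→{C,D,E} P2→{Q,R}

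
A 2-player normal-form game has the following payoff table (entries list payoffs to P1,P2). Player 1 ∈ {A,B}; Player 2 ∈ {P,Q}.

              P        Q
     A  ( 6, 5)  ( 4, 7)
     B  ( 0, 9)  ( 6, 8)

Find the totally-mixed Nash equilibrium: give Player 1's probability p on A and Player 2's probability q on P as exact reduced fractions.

p=1/3, q=1/4

P1 indiff ⇒ q·6+(1-q)·4 = q·0+(1-q)·6 ⇒ q(6) = (1-q)(2) ⇒ q = 1/4
P2 indiff ⇒ p·5+(1-p)·9 = p·7+(1-p)·8 ⇒ p(-2) = (1-p)(-1) ⇒ p = 1/3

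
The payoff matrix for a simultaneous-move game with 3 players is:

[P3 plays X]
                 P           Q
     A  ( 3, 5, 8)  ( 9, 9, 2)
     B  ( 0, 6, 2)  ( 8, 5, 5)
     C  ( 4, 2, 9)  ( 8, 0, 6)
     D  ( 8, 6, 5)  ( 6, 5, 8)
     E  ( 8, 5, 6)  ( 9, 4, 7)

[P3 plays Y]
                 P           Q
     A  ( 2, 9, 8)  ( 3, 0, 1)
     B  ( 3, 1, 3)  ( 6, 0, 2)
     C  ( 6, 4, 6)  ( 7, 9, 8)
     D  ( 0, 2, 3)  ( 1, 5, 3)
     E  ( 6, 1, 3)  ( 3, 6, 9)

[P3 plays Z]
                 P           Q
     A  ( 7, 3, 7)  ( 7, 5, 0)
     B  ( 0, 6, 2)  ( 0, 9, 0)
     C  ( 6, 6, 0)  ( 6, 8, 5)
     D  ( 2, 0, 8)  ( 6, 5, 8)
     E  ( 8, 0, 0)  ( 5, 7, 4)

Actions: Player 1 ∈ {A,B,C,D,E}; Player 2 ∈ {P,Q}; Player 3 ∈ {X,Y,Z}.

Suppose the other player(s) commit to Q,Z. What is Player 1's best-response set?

u_1(A vs Q,Z) = 7
u_1(B vs Q,Z) = 0
u_1(C vs Q,Z) = 6
u_1(D vs Q,Z) = 6
u_1(E vs Q,Z) = 5
max payoff 7 at {A}

P1 best: {A}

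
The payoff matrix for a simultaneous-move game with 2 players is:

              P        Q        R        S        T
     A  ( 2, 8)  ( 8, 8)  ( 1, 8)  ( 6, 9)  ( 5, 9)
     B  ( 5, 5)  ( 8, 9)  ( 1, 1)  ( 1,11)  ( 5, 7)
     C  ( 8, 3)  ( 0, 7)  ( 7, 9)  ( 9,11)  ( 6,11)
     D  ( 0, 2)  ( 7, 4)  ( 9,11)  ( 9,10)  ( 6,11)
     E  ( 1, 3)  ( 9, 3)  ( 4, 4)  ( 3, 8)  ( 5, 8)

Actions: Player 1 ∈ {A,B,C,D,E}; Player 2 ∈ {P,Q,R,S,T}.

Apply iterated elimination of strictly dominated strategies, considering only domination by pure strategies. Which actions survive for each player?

IESDS → P1:{C,D} P2:{R,S,T}

P2 drop P (S beats it: A:9>8 B:11>5 C:11>3 D:10>2 E:8>3)
P2 drop Q (S beats it: A:9>8 B:11>9 C:11>7 D:10>4 E:8>3)
P1 drop A (C beats it: R:7>1 S:9>6 T:6>5)
P1 drop B (C beats it: R:7>1 S:9>1 T:6>5)
P1 drop E (C beats it: R:7>4 S:9>3 T:6>5)
P1→{C,D} P2→{R,S,T}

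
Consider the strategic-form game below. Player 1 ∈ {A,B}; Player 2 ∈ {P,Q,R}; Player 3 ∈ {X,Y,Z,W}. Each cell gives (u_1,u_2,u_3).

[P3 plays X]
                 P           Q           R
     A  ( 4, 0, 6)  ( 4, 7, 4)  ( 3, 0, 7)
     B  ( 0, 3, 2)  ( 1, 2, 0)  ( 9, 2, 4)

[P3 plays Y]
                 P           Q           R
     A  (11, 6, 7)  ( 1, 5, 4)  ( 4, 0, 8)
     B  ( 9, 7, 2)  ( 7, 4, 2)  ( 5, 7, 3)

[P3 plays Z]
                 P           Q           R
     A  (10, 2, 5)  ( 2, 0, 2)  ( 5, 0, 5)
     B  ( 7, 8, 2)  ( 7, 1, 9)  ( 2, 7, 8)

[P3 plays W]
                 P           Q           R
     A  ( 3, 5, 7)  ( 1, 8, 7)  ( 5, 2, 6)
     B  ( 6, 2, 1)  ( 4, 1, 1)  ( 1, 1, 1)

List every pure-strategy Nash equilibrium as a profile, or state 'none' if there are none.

(A,P,X): not NE [P2→Q gives 7>0; P3→W gives 7>6]
(A,P,Y): NE
(A,P,Z): not NE [P3→W gives 7>5]
(A,P,W): not NE [P1→B gives 6>3; P2→Q gives 8>5]
(A,Q,X): not NE [P3→W gives 7>4]
(A,Q,Y): not NE [P1→B gives 7>1; P2→P gives 6>5; P3→W gives 7>4]
(A,Q,Z): not NE [P1→B gives 7>2; P2→P gives 2>0; P3→W gives 7>2]
(A,Q,W): not NE [P1→B gives 4>1]
(A,R,X): not NE [P1→B gives 9>3; P2→Q gives 7>0; P3→Y gives 8>7]
(A,R,Y): not NE [P1→B gives 5>4; P2→P gives 6>0]
(A,R,Z): not NE [P2→P gives 2>0; P3→Y gives 8>5]
(A,R,W): not NE [P2→Q gives 8>2; P3→Y gives 8>6]
(B,P,X): not NE [P1→A gives 4>0]
(B,P,Y): not NE [P1→A gives 11>9]
(B,P,Z): not NE [P1→A gives 10>7]
(B,P,W): not NE [P3→Z gives 2>1]
(B,Q,X): not NE [P1→A gives 4>1; P2→P gives 3>2; P3→Z gives 9>0]
(B,Q,Y): not NE [P2→R gives 7>4; P3→Z gives 9>2]
(B,Q,Z): not NE [P2→P gives 8>1]
(B,Q,W): not NE [P2→P gives 2>1; P3→Z gives 9>1]
(B,R,X): not NE [P2→P gives 3>2; P3→Z gives 8>4]
(B,R,Y): not NE [P3→Z gives 8>3]
(B,R,Z): not NE [P1→A gives 5>2; P2→P gives 8>7]
(B,R,W): not NE [P1→A gives 5>1; P2→P gives 2>1; P3→Z gives 8>1]

NE set: (A,P,Y)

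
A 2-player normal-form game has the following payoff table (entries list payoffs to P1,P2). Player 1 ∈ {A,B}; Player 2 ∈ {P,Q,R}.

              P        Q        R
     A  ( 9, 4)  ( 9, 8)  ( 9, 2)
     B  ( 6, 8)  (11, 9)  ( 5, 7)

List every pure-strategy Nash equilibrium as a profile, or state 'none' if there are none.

Nash profiles: (B,Q)

(A,P): not NE [P2→Q gives 8>4]
(A,Q): not NE [P1→B gives 11>9]
(A,R): not NE [P2→Q gives 8>2]
(B,P): not NE [P1→A gives 9>6; P2→Q gives 9>8]
(B,Q): NE
(B,R): not NE [P1→A gives 9>5; P2→Q gives 9>7]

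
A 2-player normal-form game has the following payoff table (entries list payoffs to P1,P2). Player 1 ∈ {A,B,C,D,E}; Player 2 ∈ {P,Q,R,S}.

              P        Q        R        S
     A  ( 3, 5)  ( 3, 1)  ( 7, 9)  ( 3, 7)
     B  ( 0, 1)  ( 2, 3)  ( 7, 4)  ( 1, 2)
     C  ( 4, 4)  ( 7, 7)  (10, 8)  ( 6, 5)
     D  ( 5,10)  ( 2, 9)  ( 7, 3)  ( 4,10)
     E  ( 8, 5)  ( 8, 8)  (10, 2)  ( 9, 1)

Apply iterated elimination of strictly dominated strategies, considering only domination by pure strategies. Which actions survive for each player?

P1 drop A (C beats it: P:4>3 Q:7>3 R:10>7 S:6>3)
P1 drop B (C beats it: P:4>0 Q:7>2 R:10>7 S:6>1)
P1 drop D (E beats it: P:8>5 Q:8>2 R:10>7 S:9>4)
P2 drop P (Q beats it: C:7>4 E:8>5)
P2 drop S (Q beats it: C:7>5 E:8>1)
P1→{C,E} P2→{Q,R}

IESDS → P1:{C,E} P2:{Q,R}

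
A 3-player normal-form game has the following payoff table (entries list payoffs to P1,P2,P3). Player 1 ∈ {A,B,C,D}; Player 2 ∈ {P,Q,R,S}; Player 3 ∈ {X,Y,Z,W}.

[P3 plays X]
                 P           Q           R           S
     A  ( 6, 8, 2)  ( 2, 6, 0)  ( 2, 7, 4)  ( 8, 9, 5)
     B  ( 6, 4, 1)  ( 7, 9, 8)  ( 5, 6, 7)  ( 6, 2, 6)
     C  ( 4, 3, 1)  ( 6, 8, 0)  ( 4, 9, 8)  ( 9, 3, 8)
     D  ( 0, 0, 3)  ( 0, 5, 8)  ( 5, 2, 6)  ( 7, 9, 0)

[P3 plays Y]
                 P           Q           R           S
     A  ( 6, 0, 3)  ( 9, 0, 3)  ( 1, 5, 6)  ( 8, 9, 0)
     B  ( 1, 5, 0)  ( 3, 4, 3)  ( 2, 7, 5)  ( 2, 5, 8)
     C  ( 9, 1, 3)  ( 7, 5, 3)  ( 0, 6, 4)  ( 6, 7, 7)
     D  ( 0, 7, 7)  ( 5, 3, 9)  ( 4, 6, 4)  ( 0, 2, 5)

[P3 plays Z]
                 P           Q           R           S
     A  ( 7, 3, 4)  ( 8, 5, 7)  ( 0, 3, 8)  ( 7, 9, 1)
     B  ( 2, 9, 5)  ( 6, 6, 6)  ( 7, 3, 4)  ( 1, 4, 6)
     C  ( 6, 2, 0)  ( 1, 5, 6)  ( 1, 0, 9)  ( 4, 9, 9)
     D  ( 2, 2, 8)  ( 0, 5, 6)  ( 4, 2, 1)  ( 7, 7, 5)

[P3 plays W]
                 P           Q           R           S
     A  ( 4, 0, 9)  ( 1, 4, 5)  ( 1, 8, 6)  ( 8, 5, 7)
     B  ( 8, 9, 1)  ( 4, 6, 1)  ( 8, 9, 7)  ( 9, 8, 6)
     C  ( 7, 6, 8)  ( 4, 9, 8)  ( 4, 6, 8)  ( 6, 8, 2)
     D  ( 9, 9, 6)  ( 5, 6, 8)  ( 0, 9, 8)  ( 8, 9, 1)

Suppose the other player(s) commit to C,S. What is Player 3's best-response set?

BR_3 = {Z}

u_3(X vs C,S) = 8
u_3(Y vs C,S) = 7
u_3(Z vs C,S) = 9
u_3(W vs C,S) = 2
max payoff 9 at {Z}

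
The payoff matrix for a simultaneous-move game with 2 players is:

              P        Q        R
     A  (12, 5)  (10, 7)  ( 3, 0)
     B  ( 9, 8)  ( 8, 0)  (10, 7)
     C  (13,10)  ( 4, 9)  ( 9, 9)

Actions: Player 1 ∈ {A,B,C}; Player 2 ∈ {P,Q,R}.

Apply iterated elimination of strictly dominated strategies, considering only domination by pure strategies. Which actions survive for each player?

Remaining: P1:{A,C} P2:{P,Q}

P2 drop R (P beats it: A:5>0 B:8>7 C:10>9)
P1 drop B (A beats it: P:12>9 Q:10>8)
P1→{A,C} P2→{P,Q}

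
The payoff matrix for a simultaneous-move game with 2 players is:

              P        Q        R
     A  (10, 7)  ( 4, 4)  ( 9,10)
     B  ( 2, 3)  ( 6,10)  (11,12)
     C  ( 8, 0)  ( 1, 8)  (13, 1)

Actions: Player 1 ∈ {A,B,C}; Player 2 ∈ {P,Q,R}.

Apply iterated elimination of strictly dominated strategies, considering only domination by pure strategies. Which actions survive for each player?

Remaining: P1:{B,C} P2:{Q,R}

P2 drop P (R beats it: A:10>7 B:12>3 C:1>0)
P1 drop A (B beats it: Q:6>4 R:11>9)
P1→{B,C} P2→{Q,R}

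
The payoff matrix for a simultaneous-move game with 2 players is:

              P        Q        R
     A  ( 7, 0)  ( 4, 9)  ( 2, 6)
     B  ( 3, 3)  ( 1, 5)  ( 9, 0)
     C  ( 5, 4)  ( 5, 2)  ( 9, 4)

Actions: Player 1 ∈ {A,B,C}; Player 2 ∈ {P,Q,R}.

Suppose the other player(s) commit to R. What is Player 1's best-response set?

argmax u_1 = {B,C}

u_1(A vs R) = 2
u_1(B vs R) = 9
u_1(C vs R) = 9
max payoff 9 at {B,C}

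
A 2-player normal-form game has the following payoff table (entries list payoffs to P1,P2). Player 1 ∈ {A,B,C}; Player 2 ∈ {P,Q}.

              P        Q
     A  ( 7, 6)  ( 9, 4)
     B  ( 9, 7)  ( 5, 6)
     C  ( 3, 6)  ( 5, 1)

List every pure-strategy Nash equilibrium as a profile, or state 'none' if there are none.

NE set: (B,P)

(A,P): not NE [P1→B gives 9>7]
(A,Q): not NE [P2→P gives 6>4]
(B,P): NE
(B,Q): not NE [P1→A gives 9>5; P2→P gives 7>6]
(C,P): not NE [P1→B gives 9>3]
(C,Q): not NE [P1→A gives 9>5; P2→P gives 6>1]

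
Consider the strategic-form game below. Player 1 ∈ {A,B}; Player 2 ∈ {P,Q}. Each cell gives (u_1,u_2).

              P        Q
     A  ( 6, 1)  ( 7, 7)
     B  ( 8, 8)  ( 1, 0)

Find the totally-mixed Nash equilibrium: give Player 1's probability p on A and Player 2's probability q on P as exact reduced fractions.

P1 indiff ⇒ q·6+(1-q)·7 = q·8+(1-q)·1 ⇒ q(-2) = (1-q)(-6) ⇒ q = 3/4
P2 indiff ⇒ p·1+(1-p)·8 = p·7+(1-p)·0 ⇒ p(-6) = (1-p)(-8) ⇒ p = 4/7

(p,q) = (4/7, 3/4)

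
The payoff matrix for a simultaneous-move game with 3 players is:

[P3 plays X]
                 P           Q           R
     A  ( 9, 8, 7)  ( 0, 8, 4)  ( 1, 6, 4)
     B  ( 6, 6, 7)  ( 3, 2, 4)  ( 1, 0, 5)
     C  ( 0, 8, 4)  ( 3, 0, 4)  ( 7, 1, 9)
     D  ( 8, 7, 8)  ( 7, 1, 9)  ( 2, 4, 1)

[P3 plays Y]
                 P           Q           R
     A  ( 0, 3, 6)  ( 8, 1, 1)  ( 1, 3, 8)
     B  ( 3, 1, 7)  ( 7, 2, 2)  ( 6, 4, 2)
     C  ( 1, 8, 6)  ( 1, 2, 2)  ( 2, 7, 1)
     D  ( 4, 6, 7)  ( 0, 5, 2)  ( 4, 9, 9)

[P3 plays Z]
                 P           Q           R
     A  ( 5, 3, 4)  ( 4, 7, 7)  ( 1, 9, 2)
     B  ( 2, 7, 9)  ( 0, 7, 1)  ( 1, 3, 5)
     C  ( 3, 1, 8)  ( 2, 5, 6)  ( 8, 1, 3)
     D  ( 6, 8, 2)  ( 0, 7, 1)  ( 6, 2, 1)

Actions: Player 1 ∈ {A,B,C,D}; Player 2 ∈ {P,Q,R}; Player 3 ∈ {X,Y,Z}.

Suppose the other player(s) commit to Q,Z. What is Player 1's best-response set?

u_1(A vs Q,Z) = 4
u_1(B vs Q,Z) = 0
u_1(C vs Q,Z) = 2
u_1(D vs Q,Z) = 0
max payoff 4 at {A}

BR_1 = {A}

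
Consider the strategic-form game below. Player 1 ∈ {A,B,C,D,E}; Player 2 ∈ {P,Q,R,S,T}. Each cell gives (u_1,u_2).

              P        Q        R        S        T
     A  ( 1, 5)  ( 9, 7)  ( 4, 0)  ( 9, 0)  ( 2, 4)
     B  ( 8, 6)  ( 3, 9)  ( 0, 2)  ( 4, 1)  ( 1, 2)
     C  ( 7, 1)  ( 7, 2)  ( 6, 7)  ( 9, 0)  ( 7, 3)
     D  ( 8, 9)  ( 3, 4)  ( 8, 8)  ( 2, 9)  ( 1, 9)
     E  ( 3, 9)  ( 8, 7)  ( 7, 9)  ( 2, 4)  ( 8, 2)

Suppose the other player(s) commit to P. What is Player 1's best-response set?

BR_1 = {B,D}

u_1(A vs P) = 1
u_1(B vs P) = 8
u_1(C vs P) = 7
u_1(D vs P) = 8
u_1(E vs P) = 3
max payoff 8 at {B,D}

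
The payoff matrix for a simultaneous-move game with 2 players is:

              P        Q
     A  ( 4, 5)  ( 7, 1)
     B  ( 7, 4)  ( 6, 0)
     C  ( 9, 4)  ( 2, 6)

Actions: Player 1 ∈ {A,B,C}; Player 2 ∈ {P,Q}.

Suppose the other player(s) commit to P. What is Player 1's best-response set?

P1 best: {C}

u_1(A vs P) = 4
u_1(B vs P) = 7
u_1(C vs P) = 9
max payoff 9 at {C}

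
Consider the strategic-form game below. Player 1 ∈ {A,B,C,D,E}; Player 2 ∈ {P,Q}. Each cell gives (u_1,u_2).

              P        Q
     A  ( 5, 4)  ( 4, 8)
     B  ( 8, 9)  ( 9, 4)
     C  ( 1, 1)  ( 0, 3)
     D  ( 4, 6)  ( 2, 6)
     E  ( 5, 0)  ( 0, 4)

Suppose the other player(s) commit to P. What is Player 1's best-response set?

argmax u_1 = {B}

u_1(A vs P) = 5
u_1(B vs P) = 8
u_1(C vs P) = 1
u_1(D vs P) = 4
u_1(E vs P) = 5
max payoff 8 at {B}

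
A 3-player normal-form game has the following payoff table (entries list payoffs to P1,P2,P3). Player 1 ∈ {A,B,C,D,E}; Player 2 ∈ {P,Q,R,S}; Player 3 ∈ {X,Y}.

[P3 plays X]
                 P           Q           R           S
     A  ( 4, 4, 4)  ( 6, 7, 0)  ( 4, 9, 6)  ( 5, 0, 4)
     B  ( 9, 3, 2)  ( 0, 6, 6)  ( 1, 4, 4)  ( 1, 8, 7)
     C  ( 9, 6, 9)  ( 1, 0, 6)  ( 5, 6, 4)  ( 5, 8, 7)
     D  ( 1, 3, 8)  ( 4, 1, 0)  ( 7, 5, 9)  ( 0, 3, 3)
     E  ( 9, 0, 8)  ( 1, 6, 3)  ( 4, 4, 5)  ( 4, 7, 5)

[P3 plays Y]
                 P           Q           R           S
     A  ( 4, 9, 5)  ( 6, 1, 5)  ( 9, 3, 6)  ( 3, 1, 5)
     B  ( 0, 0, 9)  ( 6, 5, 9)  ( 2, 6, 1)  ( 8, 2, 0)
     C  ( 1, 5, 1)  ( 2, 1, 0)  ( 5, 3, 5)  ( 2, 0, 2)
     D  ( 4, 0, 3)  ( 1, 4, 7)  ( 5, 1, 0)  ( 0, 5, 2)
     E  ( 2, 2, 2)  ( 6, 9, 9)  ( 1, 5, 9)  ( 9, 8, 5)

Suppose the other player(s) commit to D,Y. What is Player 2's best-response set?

u_2(P vs D,Y) = 0
u_2(Q vs D,Y) = 4
u_2(R vs D,Y) = 1
u_2(S vs D,Y) = 5
max payoff 5 at {S}

BR_2 = {S}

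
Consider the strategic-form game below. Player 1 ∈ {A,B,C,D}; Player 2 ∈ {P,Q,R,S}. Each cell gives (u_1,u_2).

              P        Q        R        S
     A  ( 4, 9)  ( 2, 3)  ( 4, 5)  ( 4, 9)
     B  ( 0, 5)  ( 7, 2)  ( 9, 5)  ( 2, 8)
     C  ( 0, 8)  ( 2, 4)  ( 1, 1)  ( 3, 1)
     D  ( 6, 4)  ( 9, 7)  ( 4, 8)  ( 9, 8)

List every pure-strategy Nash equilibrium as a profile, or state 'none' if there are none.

(A,P): not NE [P1→D gives 6>4]
(A,Q): not NE [P1→D gives 9>2; P2→S gives 9>3]
(A,R): not NE [P1→B gives 9>4; P2→S gives 9>5]
(A,S): not NE [P1→D gives 9>4]
(B,P): not NE [P1→D gives 6>0; P2→S gives 8>5]
(B,Q): not NE [P1→D gives 9>7; P2→S gives 8>2]
(B,R): not NE [P2→S gives 8>5]
(B,S): not NE [P1→D gives 9>2]
(C,P): not NE [P1→D gives 6>0]
(C,Q): not NE [P1→D gives 9>2; P2→P gives 8>4]
(C,R): not NE [P1→B gives 9>1; P2→P gives 8>1]
(C,S): not NE [P1→D gives 9>3; P2→P gives 8>1]
(D,P): not NE [P2→S gives 8>4]
(D,Q): not NE [P2→S gives 8>7]
(D,R): not NE [P1→B gives 9>4]
(D,S): NE

NE set: (D,S)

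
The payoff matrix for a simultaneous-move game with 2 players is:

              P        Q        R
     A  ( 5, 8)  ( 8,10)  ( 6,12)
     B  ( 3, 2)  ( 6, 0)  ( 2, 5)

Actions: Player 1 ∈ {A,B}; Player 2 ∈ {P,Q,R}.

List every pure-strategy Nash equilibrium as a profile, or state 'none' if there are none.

PSNE = {(A,R)}

(A,P): not NE [P2→R gives 12>8]
(A,Q): not NE [P2→R gives 12>10]
(A,R): NE
(B,P): not NE [P1→A gives 5>3; P2→R gives 5>2]
(B,Q): not NE [P1→A gives 8>6; P2→R gives 5>0]
(B,R): not NE [P1→A gives 6>2]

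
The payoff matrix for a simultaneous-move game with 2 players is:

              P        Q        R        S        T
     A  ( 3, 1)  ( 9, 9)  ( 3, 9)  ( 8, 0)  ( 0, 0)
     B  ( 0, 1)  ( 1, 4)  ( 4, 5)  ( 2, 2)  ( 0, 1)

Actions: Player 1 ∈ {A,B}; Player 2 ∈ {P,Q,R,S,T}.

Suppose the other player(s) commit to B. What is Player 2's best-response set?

u_2(P vs B) = 1
u_2(Q vs B) = 4
u_2(R vs B) = 5
u_2(S vs B) = 2
u_2(T vs B) = 1
max payoff 5 at {R}

argmax u_2 = {R}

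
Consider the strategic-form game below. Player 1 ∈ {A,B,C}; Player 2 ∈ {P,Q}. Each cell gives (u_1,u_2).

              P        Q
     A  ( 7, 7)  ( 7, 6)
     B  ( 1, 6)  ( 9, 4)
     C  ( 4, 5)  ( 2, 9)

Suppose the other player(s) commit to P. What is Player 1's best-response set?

argmax u_1 = {A}

u_1(A vs P) = 7
u_1(B vs P) = 1
u_1(C vs P) = 4
max payoff 7 at {A}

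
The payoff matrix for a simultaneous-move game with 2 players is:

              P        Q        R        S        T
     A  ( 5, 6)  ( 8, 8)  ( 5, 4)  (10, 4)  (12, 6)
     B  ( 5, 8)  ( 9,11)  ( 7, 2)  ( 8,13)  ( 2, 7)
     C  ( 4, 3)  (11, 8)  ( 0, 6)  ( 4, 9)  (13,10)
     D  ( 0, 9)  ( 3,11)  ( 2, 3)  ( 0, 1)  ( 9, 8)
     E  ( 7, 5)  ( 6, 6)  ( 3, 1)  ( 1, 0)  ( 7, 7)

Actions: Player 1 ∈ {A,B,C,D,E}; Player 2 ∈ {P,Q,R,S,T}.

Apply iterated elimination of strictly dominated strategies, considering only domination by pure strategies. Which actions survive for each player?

P1 drop D (A beats it: P:5>0 Q:8>3 R:5>2 S:10>0 T:12>9)
P2 drop P (Q beats it: A:8>6 B:11>8 C:8>3 E:6>5)
P1 drop E (A beats it: Q:8>6 R:5>3 S:10>1 T:12>7)
P2 drop R (Q beats it: A:8>4 B:11>2 C:8>6)
P1→{A,B,C} P2→{Q,S,T}

Remaining: P1:{A,B,C} P2:{Q,S,T}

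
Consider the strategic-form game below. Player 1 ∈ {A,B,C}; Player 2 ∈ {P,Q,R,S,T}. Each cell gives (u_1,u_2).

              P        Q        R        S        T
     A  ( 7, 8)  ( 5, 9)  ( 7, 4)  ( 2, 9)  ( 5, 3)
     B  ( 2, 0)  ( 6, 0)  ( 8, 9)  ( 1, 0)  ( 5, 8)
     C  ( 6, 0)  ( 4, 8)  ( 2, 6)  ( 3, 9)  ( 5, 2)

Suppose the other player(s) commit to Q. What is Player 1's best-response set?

argmax u_1 = {B}

u_1(A vs Q) = 5
u_1(B vs Q) = 6
u_1(C vs Q) = 4
max payoff 6 at {B}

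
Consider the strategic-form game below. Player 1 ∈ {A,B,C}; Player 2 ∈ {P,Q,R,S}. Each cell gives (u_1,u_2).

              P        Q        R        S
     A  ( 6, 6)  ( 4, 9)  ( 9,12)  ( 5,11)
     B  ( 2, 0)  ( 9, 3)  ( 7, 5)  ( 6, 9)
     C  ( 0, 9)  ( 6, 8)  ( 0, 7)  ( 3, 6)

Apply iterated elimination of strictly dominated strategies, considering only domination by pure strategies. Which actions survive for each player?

P1 drop C (B beats it: P:2>0 Q:9>6 R:7>0 S:6>3)
P2 drop P (Q beats it: A:9>6 B:3>0)
P2 drop Q (R beats it: A:12>9 B:5>3)
P1→{A,B} P2→{R,S}

Remaining: P1:{A,B} P2:{R,S}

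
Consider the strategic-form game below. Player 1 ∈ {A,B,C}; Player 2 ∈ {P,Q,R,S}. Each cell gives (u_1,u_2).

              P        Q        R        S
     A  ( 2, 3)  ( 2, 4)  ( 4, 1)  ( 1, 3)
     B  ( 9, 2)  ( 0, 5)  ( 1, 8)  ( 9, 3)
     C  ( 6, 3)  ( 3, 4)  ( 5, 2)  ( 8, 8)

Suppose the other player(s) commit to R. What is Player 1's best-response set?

u_1(A vs R) = 4
u_1(B vs R) = 1
u_1(C vs R) = 5
max payoff 5 at {C}

P1 best: {C}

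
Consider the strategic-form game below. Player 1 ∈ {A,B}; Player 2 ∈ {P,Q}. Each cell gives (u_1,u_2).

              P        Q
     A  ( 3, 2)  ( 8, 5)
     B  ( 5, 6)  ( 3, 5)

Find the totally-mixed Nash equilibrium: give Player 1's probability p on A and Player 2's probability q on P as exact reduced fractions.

(p,q) = (1/4, 5/7)

P1 indiff ⇒ q·3+(1-q)·8 = q·5+(1-q)·3 ⇒ q(-2) = (1-q)(-5) ⇒ q = 5/7
P2 indiff ⇒ p·2+(1-p)·6 = p·5+(1-p)·5 ⇒ p(-3) = (1-p)(-1) ⇒ p = 1/4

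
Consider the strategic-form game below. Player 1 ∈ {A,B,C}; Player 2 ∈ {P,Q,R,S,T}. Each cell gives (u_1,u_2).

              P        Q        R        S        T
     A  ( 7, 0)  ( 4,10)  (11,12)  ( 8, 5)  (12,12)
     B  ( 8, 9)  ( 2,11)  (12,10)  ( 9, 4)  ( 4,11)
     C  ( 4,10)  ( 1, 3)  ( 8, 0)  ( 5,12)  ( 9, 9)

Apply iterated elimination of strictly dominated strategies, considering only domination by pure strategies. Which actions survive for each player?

Survivors P1:{A,B} P2:{Q,R,T}

P1 drop C (A beats it: P:7>4 Q:4>1 R:11>8 S:8>5 T:12>9)
P2 drop P (Q beats it: A:10>0 B:11>9)
P2 drop S (Q beats it: A:10>5 B:11>4)
P1→{A,B} P2→{Q,R,T}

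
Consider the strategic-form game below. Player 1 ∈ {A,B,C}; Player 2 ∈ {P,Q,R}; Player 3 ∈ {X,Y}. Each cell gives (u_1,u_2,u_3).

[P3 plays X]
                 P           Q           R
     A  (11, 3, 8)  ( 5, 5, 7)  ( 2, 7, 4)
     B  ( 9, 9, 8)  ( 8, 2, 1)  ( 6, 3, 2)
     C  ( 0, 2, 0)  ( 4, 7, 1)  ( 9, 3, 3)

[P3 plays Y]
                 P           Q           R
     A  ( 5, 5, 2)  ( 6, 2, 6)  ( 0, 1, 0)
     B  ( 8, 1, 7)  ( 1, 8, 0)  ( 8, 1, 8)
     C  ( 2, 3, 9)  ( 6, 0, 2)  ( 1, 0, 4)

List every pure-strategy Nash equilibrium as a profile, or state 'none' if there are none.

PSNE: ∅

(A,P,X): not NE [P2→R gives 7>3]
(A,P,Y): not NE [P1→B gives 8>5; P3→X gives 8>2]
(A,Q,X): not NE [P1→B gives 8>5; P2→R gives 7>5]
(A,Q,Y): not NE [P2→P gives 5>2; P3→X gives 7>6]
(A,R,X): not NE [P1→C gives 9>2]
(A,R,Y): not NE [P1→B gives 8>0; P2→P gives 5>1; P3→X gives 4>0]
(B,P,X): not NE [P1→A gives 11>9]
(B,P,Y): not NE [P2→Q gives 8>1; P3→X gives 8>7]
(B,Q,X): not NE [P2→P gives 9>2]
(B,Q,Y): not NE [P1→C gives 6>1; P3→X gives 1>0]
(B,R,X): not NE [P1→C gives 9>6; P2→P gives 9>3; P3→Y gives 8>2]
(B,R,Y): not NE [P2→Q gives 8>1]
(C,P,X): not NE [P1→A gives 11>0; P2→Q gives 7>2; P3→Y gives 9>0]
(C,P,Y): not NE [P1→B gives 8>2]
(C,Q,X): not NE [P1→B gives 8>4; P3→Y gives 2>1]
(C,Q,Y): not NE [P2→P gives 3>0]
(C,R,X): not NE [P2→Q gives 7>3; P3→Y gives 4>3]
(C,R,Y): not NE [P1→B gives 8>1; P2→P gives 3>0]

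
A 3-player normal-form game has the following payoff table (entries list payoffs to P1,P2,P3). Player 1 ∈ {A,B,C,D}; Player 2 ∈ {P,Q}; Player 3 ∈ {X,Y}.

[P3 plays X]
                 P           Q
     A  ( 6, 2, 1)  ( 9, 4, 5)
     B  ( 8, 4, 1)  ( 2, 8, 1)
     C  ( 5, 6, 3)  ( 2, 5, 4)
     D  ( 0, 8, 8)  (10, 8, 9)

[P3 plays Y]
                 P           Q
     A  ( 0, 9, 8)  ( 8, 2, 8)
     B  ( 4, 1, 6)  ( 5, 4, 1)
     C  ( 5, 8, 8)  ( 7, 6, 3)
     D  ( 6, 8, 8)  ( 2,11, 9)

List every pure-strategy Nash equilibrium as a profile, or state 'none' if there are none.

(A,P,X): not NE [P1→B gives 8>6; P2→Q gives 4>2; P3→Y gives 8>1]
(A,P,Y): not NE [P1→D gives 6>0]
(A,Q,X): not NE [P1→D gives 10>9; P3→Y gives 8>5]
(A,Q,Y): not NE [P2→P gives 9>2]
(B,P,X): not NE [P2→Q gives 8>4; P3→Y gives 6>1]
(B,P,Y): not NE [P1→D gives 6>4; P2→Q gives 4>1]
(B,Q,X): not NE [P1→D gives 10>2]
(B,Q,Y): not NE [P1→A gives 8>5]
(C,P,X): not NE [P1→B gives 8>5; P3→Y gives 8>3]
(C,P,Y): not NE [P1→D gives 6>5]
(C,Q,X): not NE [P1→D gives 10>2; P2→P gives 6>5]
(C,Q,Y): not NE [P1→A gives 8>7; P2→P gives 8>6; P3→X gives 4>3]
(D,P,X): not NE [P1→B gives 8>0]
(D,P,Y): not NE [P2→Q gives 11>8]
(D,Q,X): NE
(D,Q,Y): not NE [P1→A gives 8>2]

NE set: (D,Q,X)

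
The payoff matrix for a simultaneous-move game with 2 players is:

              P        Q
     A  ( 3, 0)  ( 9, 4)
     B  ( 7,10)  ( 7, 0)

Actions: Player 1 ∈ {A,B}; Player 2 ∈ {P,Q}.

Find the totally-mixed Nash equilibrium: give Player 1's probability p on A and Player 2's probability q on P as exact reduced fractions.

P1 mixes 5/7 on A; P2 mixes 1/3 on P

P1 indiff ⇒ q·3+(1-q)·9 = q·7+(1-q)·7 ⇒ q(-4) = (1-q)(-2) ⇒ q = 1/3
P2 indiff ⇒ p·0+(1-p)·10 = p·4+(1-p)·0 ⇒ p(-4) = (1-p)(-10) ⇒ p = 5/7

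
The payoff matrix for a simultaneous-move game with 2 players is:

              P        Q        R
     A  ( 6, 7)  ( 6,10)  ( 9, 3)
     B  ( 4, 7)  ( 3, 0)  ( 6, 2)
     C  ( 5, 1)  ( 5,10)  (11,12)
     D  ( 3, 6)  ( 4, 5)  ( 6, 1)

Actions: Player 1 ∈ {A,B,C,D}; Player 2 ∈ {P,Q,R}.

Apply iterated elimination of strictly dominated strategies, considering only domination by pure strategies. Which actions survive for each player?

P1 drop B (A beats it: P:6>4 Q:6>3 R:9>6)
P1 drop D (A beats it: P:6>3 Q:6>4 R:9>6)
P2 drop P (Q beats it: A:10>7 C:10>1)
P1→{A,C} P2→{Q,R}

Survivors P1:{A,C} P2:{Q,R}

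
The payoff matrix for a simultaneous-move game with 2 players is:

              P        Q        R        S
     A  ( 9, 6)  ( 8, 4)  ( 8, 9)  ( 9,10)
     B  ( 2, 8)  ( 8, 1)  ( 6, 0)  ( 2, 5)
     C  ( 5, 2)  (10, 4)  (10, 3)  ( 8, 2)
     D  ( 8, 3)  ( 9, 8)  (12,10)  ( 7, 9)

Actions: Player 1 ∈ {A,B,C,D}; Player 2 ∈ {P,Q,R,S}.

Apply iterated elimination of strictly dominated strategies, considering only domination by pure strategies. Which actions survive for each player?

P1 drop B (C beats it: P:5>2 Q:10>8 R:10>6 S:8>2)
P2 drop P (R beats it: A:9>6 C:3>2 D:10>3)
P1→{A,C,D} P2→{Q,R,S}

Survivors P1:{A,C,D} P2:{Q,R,S}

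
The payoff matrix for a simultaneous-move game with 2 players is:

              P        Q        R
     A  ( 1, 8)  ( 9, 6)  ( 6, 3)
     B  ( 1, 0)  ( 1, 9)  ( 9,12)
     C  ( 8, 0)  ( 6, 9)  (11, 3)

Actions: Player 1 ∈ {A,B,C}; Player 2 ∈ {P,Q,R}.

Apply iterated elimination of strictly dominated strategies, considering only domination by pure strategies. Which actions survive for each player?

IESDS → P1:{A,C} P2:{P,Q}

P1 drop B (C beats it: P:8>1 Q:6>1 R:11>9)
P2 drop R (Q beats it: A:6>3 C:9>3)
P1→{A,C} P2→{P,Q}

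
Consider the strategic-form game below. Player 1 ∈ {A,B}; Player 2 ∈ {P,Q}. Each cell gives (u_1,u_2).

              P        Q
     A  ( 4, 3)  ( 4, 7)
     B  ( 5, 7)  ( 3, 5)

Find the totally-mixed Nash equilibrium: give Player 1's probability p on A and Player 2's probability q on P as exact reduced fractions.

P1 indiff ⇒ q·4+(1-q)·4 = q·5+(1-q)·3 ⇒ q(-1) = (1-q)(-1) ⇒ q = 1/2
P2 indiff ⇒ p·3+(1-p)·7 = p·7+(1-p)·5 ⇒ p(-4) = (1-p)(-2) ⇒ p = 1/3

P1 mixes 1/3 on A; P2 mixes 1/2 on P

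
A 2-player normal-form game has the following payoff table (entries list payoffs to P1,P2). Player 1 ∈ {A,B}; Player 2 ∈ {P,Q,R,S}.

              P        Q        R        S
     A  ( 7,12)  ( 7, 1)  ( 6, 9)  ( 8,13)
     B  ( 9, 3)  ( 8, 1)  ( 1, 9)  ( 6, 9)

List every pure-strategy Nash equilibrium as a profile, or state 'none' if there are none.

(A,P): not NE [P1→B gives 9>7; P2→S gives 13>12]
(A,Q): not NE [P1→B gives 8>7; P2→S gives 13>1]
(A,R): not NE [P2→S gives 13>9]
(A,S): NE
(B,P): not NE [P2→S gives 9>3]
(B,Q): not NE [P2→S gives 9>1]
(B,R): not NE [P1→A gives 6>1]
(B,S): not NE [P1→A gives 8>6]

Nash profiles: (A,S)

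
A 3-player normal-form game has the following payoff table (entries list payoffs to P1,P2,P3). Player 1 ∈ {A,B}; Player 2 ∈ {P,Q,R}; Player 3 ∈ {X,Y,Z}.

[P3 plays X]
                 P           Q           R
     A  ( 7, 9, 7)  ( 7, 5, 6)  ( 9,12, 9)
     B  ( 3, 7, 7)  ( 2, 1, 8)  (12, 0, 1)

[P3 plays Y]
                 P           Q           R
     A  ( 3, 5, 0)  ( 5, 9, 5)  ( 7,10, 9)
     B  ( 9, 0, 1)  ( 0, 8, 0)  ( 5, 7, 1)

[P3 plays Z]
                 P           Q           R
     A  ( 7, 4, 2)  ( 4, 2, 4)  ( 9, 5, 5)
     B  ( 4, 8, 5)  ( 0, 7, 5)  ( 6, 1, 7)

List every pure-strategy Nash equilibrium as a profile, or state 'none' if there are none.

NE set: (A,R,Y)

(A,P,X): not NE [P2→R gives 12>9]
(A,P,Y): not NE [P1→B gives 9>3; P2→R gives 10>5; P3→X gives 7>0]
(A,P,Z): not NE [P2→R gives 5>4; P3→X gives 7>2]
(A,Q,X): not NE [P2→R gives 12>5]
(A,Q,Y): not NE [P2→R gives 10>9; P3→X gives 6>5]
(A,Q,Z): not NE [P2→R gives 5>2; P3→X gives 6>4]
(A,R,X): not NE [P1→B gives 12>9]
(A,R,Y): NE
(A,R,Z): not NE [P3→Y gives 9>5]
(B,P,X): not NE [P1→A gives 7>3]
(B,P,Y): not NE [P2→Q gives 8>0; P3→X gives 7>1]
(B,P,Z): not NE [P1→A gives 7>4; P3→X gives 7>5]
(B,Q,X): not NE [P1→A gives 7>2; P2→P gives 7>1]
(B,Q,Y): not NE [P1→A gives 5>0; P3→X gives 8>0]
(B,Q,Z): not NE [P1→A gives 4>0; P2→P gives 8>7; P3→X gives 8>5]
(B,R,X): not NE [P2→P gives 7>0; P3→Z gives 7>1]
(B,R,Y): not NE [P1→A gives 7>5; P2→Q gives 8>7; P3→Z gives 7>1]
(B,R,Z): not NE [P1→A gives 9>6; P2→P gives 8>1]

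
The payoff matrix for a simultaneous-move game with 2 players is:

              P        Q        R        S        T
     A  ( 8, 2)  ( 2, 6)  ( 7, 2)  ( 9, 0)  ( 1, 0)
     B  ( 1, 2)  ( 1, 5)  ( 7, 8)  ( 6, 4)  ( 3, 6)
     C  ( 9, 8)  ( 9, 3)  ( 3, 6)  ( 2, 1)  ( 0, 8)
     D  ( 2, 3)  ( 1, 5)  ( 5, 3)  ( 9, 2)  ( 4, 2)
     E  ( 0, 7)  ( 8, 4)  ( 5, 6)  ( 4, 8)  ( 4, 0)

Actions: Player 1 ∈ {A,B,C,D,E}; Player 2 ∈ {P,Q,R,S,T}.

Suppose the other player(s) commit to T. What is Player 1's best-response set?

u_1(A vs T) = 1
u_1(B vs T) = 3
u_1(C vs T) = 0
u_1(D vs T) = 4
u_1(E vs T) = 4
max payoff 4 at {D,E}

P1 best: {D,E}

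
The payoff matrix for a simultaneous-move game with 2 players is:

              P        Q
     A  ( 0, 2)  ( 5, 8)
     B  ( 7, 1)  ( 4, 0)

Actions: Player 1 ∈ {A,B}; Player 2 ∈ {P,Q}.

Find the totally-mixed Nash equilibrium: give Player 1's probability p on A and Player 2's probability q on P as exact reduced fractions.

P1 mixes 1/7 on A; P2 mixes 1/8 on P

P1 indiff ⇒ q·0+(1-q)·5 = q·7+(1-q)·4 ⇒ q(-7) = (1-q)(-1) ⇒ q = 1/8
P2 indiff ⇒ p·2+(1-p)·1 = p·8+(1-p)·0 ⇒ p(-6) = (1-p)(-1) ⇒ p = 1/7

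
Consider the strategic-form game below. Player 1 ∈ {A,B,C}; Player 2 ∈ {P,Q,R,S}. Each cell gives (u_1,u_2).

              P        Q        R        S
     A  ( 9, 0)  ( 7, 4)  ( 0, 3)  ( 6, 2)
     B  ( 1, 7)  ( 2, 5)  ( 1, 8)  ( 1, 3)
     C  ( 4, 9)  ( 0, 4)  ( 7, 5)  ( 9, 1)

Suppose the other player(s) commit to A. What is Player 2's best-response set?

u_2(P vs A) = 0
u_2(Q vs A) = 4
u_2(R vs A) = 3
u_2(S vs A) = 2
max payoff 4 at {Q}

BR_2 = {Q}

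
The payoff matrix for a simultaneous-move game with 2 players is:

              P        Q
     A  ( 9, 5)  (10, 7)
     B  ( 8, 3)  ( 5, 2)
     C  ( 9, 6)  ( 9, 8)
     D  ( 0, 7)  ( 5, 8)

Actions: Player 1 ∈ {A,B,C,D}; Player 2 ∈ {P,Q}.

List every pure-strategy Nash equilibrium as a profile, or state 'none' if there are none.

(A,P): not NE [P2→Q gives 7>5]
(A,Q): NE
(B,P): not NE [P1→C gives 9>8]
(B,Q): not NE [P1→A gives 10>5; P2→P gives 3>2]
(C,P): not NE [P2→Q gives 8>6]
(C,Q): not NE [P1→A gives 10>9]
(D,P): not NE [P1→C gives 9>0; P2→Q gives 8>7]
(D,Q): not NE [P1→A gives 10>5]

NE set: (A,Q)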